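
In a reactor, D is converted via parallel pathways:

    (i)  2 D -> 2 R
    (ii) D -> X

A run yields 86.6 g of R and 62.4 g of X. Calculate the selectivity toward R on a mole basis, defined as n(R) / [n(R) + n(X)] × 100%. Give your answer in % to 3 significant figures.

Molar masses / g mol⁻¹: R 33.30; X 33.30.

58.1 %

n(R) = 86.6 / 33.30 = 2.601 mol
n(X) = 62.4 / 33.30 = 1.874 mol
selectivity = 2.601/(2.601+1.874) × 100 = 58.12 %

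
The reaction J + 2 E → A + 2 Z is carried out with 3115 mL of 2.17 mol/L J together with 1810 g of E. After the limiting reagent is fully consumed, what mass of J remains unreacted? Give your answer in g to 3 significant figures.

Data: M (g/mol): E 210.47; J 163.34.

402 g

n(J) = 2.17 × 3115/1000 = 6.760 mol
n(E) = 1810 / 210.47 = 8.600 mol
n/ν for J = 6.760/1 = 6.760
n/ν for E = 8.600/2 = 4.300
Smallest n/ν is E → limiting reagent.
J consumed = (1/2) × 8.600 = 4.300 mol
J remaining = 6.760 − 4.300 = 2.460 mol
mass = 2.460 × 163.34 = 401.8 g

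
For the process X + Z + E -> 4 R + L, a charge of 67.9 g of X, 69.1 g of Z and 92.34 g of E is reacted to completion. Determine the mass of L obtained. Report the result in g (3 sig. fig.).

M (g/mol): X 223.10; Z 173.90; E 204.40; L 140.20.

n(X) = 67.90 / 223.10 = 0.3043 mol
n(Z) = 69.10 / 173.90 = 0.3974 mol
n(E) = 92.34 / 204.40 = 0.4518 mol
n/ν for X = 0.3043/1 = 0.3043
n/ν for Z = 0.3974/1 = 0.3974
n/ν for E = 0.4518/1 = 0.4518
Smallest n/ν is X → limiting reagent.
n(L) = (1/1) × 0.3043 = 0.3043 mol
mass = 0.3043 × 140.20 = 42.66 g

42.7 g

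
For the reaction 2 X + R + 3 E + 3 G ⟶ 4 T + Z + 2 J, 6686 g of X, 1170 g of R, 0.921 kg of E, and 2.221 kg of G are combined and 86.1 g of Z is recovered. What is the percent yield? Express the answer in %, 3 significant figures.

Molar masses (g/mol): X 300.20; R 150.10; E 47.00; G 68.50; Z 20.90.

63.1 %

n(X) = 6686 / 300.20 = 22.27 mol
n(R) = 1170 / 150.10 = 7.795 mol
n(E) = 0.9210×1000 / 47.00 = 19.60 mol
n(G) = 2.221×1000 / 68.50 = 32.42 mol
n/ν for X = 22.27/2 = 11.14
n/ν for R = 7.795/1 = 7.795
n/ν for E = 19.60/3 = 6.533
n/ν for G = 32.42/3 = 10.81
Smallest n/ν is E → limiting reagent.
theoretical n(Z) = (1/3) × 19.60 = 6.533 mol → 136.5 g
% yield = 86.1 / 136.5 × 100 = 63.08 %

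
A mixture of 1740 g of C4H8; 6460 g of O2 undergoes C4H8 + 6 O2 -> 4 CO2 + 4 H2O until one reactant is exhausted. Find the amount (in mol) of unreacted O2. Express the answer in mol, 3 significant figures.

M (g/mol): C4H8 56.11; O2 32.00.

15.8 mol

n(C4H8) = 1740 / 56.11 = 31.01 mol
n(O2) = 6460 / 32.00 = 201.9 mol
n/ν → C4H8: 31.01, O2: 33.65; C4H8 is limiting.
O2 consumed = (6/1) × 31.01 = 186.1 mol
O2 remaining = 201.9 − 186.1 = 15.80 mol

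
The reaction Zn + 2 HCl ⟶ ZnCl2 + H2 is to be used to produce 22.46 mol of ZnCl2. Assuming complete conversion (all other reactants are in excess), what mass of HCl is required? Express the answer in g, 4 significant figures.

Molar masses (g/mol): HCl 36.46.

n(ZnCl2) = 22.46 mol
n(HCl) = (2/1) × 22.46 = 44.92 mol
mass = 44.92 × 36.46 = 1638 g

1638 g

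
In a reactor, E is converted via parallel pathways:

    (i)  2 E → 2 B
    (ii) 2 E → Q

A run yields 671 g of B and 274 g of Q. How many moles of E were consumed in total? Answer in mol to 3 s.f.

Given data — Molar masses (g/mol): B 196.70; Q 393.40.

4.80 mol

n(B) = 671 / 196.70 = 3.411 mol
n(Q) = 274 / 393.40 = 0.6965 mol
n(E) via (i) = (2/2)×3.411 = 3.411 mol
n(E) via (ii) = (2/1)×0.6965 = 1.393 mol
total n(E) = 3.411 + 1.393 = 4.804 mol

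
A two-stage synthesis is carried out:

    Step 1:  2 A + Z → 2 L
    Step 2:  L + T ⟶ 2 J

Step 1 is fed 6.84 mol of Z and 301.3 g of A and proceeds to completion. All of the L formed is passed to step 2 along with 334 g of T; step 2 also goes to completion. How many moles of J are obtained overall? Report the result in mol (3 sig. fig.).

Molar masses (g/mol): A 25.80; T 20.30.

Step 1:
n(Z) = 6.840 mol
n(A) = 301.3 / 25.80 = 11.68 mol
n/ν → Z: 6.840, A: 5.840; A is limiting.
n(L) produced = (2/2) × 11.68 = 11.68 mol
Step 2:
n(L) available = 11.68 mol
n(T) = 334.0 / 20.30 = 16.45 mol
n/ν → L: 11.68, T: 16.45; L is limiting.
n(J) = (2/1) × 11.68 = 23.36 mol

23.4 mol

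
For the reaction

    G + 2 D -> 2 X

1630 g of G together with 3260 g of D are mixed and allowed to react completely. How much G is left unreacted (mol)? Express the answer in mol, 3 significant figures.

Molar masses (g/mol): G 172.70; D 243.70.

2.75 mol

n(G) = 1630 / 172.70 = 9.438 mol
n(D) = 3260 / 243.70 = 13.38 mol
n/ν → G: 9.438, D: 6.690; D is limiting.
G consumed = (1/2) × 13.38 = 6.690 mol
G remaining = 9.438 − 6.690 = 2.748 mol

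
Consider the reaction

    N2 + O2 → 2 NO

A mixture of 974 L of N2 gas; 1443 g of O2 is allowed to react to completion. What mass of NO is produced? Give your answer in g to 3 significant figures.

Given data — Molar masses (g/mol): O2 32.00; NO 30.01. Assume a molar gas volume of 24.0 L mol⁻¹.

2440 g

n(N2) = 974.0 / 24.0 = 40.58 mol
n(O2) = 1443 / 32.00 = 45.09 mol
n/ν → N2: 40.58, O2: 45.09; N2 is limiting.
n(NO) = (2/1) × 40.58 = 81.16 mol
mass = 81.16 × 30.01 = 2436 g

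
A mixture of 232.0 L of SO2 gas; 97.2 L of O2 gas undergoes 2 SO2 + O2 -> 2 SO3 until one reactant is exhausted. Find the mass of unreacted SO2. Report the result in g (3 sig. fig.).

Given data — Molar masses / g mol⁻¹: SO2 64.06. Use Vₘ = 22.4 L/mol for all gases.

108 g

n(SO2) = 232.0 / 22.4 = 10.36 mol
n(O2) = 97.20 / 22.4 = 4.339 mol
n/ν for SO2 = 10.36/2 = 5.180
n/ν for O2 = 4.339/1 = 4.339
Smallest n/ν is O2 → limiting reagent.
SO2 consumed = (2/1) × 4.339 = 8.678 mol
SO2 remaining = 10.36 − 8.678 = 1.682 mol
mass = 1.682 × 64.06 = 107.7 g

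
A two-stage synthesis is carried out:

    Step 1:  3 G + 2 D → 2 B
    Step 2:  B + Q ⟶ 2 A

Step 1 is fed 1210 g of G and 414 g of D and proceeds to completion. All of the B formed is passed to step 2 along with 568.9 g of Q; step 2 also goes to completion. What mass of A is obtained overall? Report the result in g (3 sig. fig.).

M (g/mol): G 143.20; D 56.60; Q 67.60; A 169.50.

Step 1:
n(G) = 1210 / 143.20 = 8.450 mol
n(D) = 414.0 / 56.60 = 7.314 mol
n/ν for G = 8.450/3 = 2.817
n/ν for D = 7.314/2 = 3.657
Smallest n/ν is G → limiting reagent.
n(B) produced = (2/3) × 8.450 = 5.633 mol
Step 2:
n(B) available = 5.633 mol
n(Q) = 568.9 / 67.60 = 8.416 mol
n/ν for B = 5.633/1 = 5.633
n/ν for Q = 8.416/1 = 8.416
Smallest n/ν is B → limiting reagent.
n(A) = (2/1) × 5.633 = 11.27 mol
mass = 11.27 × 169.50 = 1910 g

1910 g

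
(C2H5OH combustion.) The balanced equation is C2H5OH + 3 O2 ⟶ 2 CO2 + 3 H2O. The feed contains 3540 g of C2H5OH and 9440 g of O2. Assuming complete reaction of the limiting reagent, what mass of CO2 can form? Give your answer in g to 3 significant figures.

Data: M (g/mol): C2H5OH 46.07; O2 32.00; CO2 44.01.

6760 g

n(C2H5OH) = 3540 / 46.07 = 76.84 mol
n(O2) = 9440 / 32.00 = 295.0 mol
n/ν for C2H5OH = 76.84/1 = 76.84
n/ν for O2 = 295.0/3 = 98.33
Smallest n/ν is C2H5OH → limiting reagent.
n(CO2) = (2/1) × 76.84 = 153.7 mol
mass = 153.7 × 44.01 = 6764 g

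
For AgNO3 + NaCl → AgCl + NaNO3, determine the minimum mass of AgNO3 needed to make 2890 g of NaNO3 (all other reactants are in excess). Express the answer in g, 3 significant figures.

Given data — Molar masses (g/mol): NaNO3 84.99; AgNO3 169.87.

n(NaNO3) = 2890 / 84.99 = 34.00 mol
n(AgNO3) = (1/1) × 34.00 = 34.00 mol
mass = 34.00 × 169.87 = 5776 g

5780 g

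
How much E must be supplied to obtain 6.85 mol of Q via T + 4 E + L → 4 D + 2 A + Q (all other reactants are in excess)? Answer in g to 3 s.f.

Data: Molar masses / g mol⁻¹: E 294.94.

n(Q) = 6.850 mol
n(E) = (4/1) × 6.850 = 27.40 mol
mass = 27.40 × 294.94 = 8081 g

8080 g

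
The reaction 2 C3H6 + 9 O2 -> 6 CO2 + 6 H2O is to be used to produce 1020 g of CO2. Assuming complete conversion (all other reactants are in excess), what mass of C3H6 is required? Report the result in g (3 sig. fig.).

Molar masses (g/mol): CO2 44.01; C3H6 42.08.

n(CO2) = 1020 / 44.01 = 23.18 mol
n(C3H6) = (2/6) × 23.18 = 7.727 mol
mass = 7.727 × 42.08 = 325.2 g

325 g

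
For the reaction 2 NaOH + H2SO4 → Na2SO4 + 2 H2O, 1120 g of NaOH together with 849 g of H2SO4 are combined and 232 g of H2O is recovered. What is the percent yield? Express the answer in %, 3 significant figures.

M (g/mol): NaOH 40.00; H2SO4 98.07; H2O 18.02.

74.4 %

n(NaOH) = 1120 / 40.00 = 28.00 mol
n(H2SO4) = 849.0 / 98.07 = 8.657 mol
n/ν for NaOH = 28.00/2 = 14.00
n/ν for H2SO4 = 8.657/1 = 8.657
Smallest n/ν is H2SO4 → limiting reagent.
theoretical n(H2O) = (2/1) × 8.657 = 17.31 mol → 311.9 g
% yield = 232 / 311.9 × 100 = 74.38 %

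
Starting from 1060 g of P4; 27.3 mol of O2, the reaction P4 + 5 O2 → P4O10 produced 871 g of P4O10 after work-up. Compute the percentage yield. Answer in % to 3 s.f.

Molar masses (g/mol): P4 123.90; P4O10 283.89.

56.2 %

n(P4) = 1060 / 123.90 = 8.555 mol
n(O2) = 27.30 mol
n/ν → P4: 8.555, O2: 5.460; O2 is limiting.
theoretical n(P4O10) = (1/5) × 27.30 = 5.460 mol → 1550 g
% yield = 871 / 1550 × 100 = 56.19 %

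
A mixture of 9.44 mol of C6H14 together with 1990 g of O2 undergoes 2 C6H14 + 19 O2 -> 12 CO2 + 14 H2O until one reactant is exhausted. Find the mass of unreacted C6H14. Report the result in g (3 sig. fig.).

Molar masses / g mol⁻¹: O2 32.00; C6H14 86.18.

n(C6H14) = 9.440 mol
n(O2) = 1990 / 32.00 = 62.19 mol
n/ν → C6H14: 4.720, O2: 3.273; O2 is limiting.
C6H14 consumed = (2/19) × 62.19 = 6.546 mol
C6H14 remaining = 9.440 − 6.546 = 2.894 mol
mass = 2.894 × 86.18 = 249.4 g

249 g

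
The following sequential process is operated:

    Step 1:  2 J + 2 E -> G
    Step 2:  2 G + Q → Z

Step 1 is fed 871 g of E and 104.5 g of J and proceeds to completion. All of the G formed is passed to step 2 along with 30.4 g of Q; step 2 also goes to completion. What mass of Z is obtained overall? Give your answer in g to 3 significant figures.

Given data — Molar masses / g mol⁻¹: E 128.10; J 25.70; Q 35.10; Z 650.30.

Step 1:
n(E) = 871.0 / 128.10 = 6.799 mol
n(J) = 104.5 / 25.70 = 4.066 mol
n/ν → E: 3.400, J: 2.033; J is limiting.
n(G) produced = (1/2) × 4.066 = 2.033 mol
Step 2:
n(G) available = 2.033 mol
n(Q) = 30.40 / 35.10 = 0.8661 mol
n/ν → G: 1.017, Q: 0.8661; Q is limiting.
n(Z) = (1/1) × 0.8661 = 0.8661 mol
mass = 0.8661 × 650.30 = 563.2 g

563 g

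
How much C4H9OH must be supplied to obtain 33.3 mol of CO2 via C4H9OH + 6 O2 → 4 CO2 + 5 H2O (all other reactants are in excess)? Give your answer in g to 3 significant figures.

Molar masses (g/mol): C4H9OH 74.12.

n(CO2) = 33.30 mol
n(C4H9OH) = (1/4) × 33.30 = 8.325 mol
mass = 8.325 × 74.12 = 617.0 g

617 g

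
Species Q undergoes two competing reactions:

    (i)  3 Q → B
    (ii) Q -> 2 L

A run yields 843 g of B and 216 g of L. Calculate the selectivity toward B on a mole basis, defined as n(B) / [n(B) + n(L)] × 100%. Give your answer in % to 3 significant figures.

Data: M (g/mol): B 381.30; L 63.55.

39.4 %

n(B) = 843 / 381.30 = 2.211 mol
n(L) = 216 / 63.55 = 3.399 mol
selectivity = 2.211/(2.211+3.399) × 100 = 39.41 %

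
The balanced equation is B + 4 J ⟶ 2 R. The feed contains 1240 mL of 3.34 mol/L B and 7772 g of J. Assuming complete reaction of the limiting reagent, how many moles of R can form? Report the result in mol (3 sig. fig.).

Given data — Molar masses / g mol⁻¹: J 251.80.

n(B) = 3.34 × 1240/1000 = 4.142 mol
n(J) = 7772 / 251.80 = 30.87 mol
n/ν for B = 4.142/1 = 4.142
n/ν for J = 30.87/4 = 7.718
Smallest n/ν is B → limiting reagent.
n(R) = (2/1) × 4.142 = 8.284 mol

8.28 mol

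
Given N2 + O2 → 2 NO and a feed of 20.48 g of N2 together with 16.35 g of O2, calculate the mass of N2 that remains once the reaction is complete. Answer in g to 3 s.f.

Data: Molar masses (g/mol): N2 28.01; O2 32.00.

n(N2) = 20.48 / 28.01 = 0.7312 mol
n(O2) = 16.35 / 32.00 = 0.5109 mol
n/ν → N2: 0.7312, O2: 0.5109; O2 is limiting.
N2 consumed = (1/1) × 0.5109 = 0.5109 mol
N2 remaining = 0.7312 − 0.5109 = 0.2203 mol
mass = 0.2203 × 28.01 = 6.171 g

6.17 g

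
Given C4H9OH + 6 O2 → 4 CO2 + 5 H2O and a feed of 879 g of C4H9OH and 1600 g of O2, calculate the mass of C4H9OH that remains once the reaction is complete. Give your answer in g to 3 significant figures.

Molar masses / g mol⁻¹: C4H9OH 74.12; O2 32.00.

n(C4H9OH) = 879.0 / 74.12 = 11.86 mol
n(O2) = 1600 / 32.00 = 50.00 mol
n/ν for C4H9OH = 11.86/1 = 11.86
n/ν for O2 = 50.00/6 = 8.333
Smallest n/ν is O2 → limiting reagent.
C4H9OH consumed = (1/6) × 50.00 = 8.333 mol
C4H9OH remaining = 11.86 − 8.333 = 3.527 mol
mass = 3.527 × 74.12 = 261.4 g

261 g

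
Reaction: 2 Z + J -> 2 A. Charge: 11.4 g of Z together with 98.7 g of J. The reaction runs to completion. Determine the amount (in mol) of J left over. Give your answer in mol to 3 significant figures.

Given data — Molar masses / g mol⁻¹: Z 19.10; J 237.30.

n(Z) = 11.40 / 19.10 = 0.5969 mol
n(J) = 98.70 / 237.30 = 0.4159 mol
n/ν for Z = 0.5969/2 = 0.2985
n/ν for J = 0.4159/1 = 0.4159
Smallest n/ν is Z → limiting reagent.
J consumed = (1/2) × 0.5969 = 0.2985 mol
J remaining = 0.4159 − 0.2985 = 0.1174 mol

0.117 mol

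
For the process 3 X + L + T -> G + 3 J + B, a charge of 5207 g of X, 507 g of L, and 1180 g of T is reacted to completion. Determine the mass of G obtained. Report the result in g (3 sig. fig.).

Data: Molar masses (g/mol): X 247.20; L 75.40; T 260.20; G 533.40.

n(X) = 5207 / 247.20 = 21.06 mol
n(L) = 507.0 / 75.40 = 6.724 mol
n(T) = 1180 / 260.20 = 4.535 mol
n/ν for X = 21.06/3 = 7.020
n/ν for L = 6.724/1 = 6.724
n/ν for T = 4.535/1 = 4.535
Smallest n/ν is T → limiting reagent.
n(G) = (1/1) × 4.535 = 4.535 mol
mass = 4.535 × 533.40 = 2419 g

2420 g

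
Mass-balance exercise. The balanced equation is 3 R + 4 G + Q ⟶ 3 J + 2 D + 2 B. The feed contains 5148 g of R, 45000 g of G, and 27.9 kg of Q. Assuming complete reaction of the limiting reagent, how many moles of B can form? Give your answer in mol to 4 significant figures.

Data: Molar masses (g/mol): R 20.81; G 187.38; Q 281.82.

n(R) = 5148 / 20.81 = 247.4 mol
n(G) = 45000 / 187.38 = 240.2 mol
n(Q) = 27.90×1000 / 281.82 = 99.00 mol
n/ν for R = 247.4/3 = 82.47
n/ν for G = 240.2/4 = 60.05
n/ν for Q = 99.00/1 = 99.00
Smallest n/ν is G → limiting reagent.
n(B) = (2/4) × 240.2 = 120.1 mol

120.1 mol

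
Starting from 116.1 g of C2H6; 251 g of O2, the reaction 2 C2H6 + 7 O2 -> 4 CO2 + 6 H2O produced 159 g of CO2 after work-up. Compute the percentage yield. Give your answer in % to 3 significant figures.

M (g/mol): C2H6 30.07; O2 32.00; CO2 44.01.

n(C2H6) = 116.1 / 30.07 = 3.861 mol
n(O2) = 251.0 / 32.00 = 7.844 mol
n/ν for C2H6 = 3.861/2 = 1.931
n/ν for O2 = 7.844/7 = 1.121
Smallest n/ν is O2 → limiting reagent.
theoretical n(CO2) = (4/7) × 7.844 = 4.482 mol → 197.3 g
% yield = 159 / 197.3 × 100 = 80.59 %

80.6 %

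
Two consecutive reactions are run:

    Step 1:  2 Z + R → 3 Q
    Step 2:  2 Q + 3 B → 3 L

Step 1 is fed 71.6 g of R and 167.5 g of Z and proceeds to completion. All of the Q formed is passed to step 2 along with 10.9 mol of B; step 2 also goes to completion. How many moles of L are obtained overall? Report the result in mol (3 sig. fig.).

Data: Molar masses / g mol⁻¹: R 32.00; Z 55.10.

6.84 mol

Step 1:
n(R) = 71.60 / 32.00 = 2.238 mol
n(Z) = 167.5 / 55.10 = 3.040 mol
n/ν → R: 2.238, Z: 1.520; Z is limiting.
n(Q) produced = (3/2) × 3.040 = 4.560 mol
Step 2:
n(Q) available = 4.560 mol
n(B) = 10.90 mol
n/ν → Q: 2.280, B: 3.633; Q is limiting.
n(L) = (3/2) × 4.560 = 6.840 mol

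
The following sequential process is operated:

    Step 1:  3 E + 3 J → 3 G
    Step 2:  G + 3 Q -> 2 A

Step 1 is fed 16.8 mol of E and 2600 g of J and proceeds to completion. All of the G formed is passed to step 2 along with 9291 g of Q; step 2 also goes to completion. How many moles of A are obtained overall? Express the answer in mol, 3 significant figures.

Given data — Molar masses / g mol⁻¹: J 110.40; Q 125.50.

33.6 mol

Step 1:
n(E) = 16.80 mol
n(J) = 2600 / 110.40 = 23.55 mol
n/ν → E: 5.600, J: 7.850; E is limiting.
n(G) produced = (3/3) × 16.80 = 16.80 mol
Step 2:
n(G) available = 16.80 mol
n(Q) = 9291 / 125.50 = 74.03 mol
n/ν → G: 16.80, Q: 24.68; G is limiting.
n(A) = (2/1) × 16.80 = 33.60 mol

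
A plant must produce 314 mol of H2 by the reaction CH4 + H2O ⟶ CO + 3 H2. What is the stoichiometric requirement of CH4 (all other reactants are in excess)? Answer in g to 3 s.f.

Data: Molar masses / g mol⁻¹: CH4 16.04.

1680 g

n(H2) = 314.0 mol
n(CH4) = (1/3) × 314.0 = 104.7 mol
mass = 104.7 × 16.04 = 1679 g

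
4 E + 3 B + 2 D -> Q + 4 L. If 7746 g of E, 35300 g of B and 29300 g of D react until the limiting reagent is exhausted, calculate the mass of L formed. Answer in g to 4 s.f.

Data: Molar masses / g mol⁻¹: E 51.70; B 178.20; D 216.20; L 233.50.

34980 g

n(E) = 7746 / 51.70 = 149.8 mol
n(B) = 35300 / 178.20 = 198.1 mol
n(D) = 29300 / 216.20 = 135.5 mol
n/ν → E: 37.45, B: 66.03, D: 67.75; E is limiting.
n(L) = (4/4) × 149.8 = 149.8 mol
mass = 149.8 × 233.50 = 34980 g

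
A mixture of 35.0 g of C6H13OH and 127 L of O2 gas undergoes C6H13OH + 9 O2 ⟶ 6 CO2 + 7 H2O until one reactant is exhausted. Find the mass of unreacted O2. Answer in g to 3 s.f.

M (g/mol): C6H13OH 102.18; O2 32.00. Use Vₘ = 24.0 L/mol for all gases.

n(C6H13OH) = 35.00 / 102.18 = 0.3425 mol
n(O2) = 127.0 / 24.0 = 5.292 mol
n/ν for C6H13OH = 0.3425/1 = 0.3425
n/ν for O2 = 5.292/9 = 0.5880
Smallest n/ν is C6H13OH → limiting reagent.
O2 consumed = (9/1) × 0.3425 = 3.083 mol
O2 remaining = 5.292 − 3.083 = 2.209 mol
mass = 2.209 × 32.00 = 70.69 g

70.7 g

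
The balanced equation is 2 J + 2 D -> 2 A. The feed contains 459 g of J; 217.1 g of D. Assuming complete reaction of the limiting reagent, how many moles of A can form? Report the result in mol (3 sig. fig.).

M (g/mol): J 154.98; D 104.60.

2.08 mol

n(J) = 459.0 / 154.98 = 2.962 mol
n(D) = 217.1 / 104.60 = 2.076 mol
n/ν → J: 1.481, D: 1.038; D is limiting.
n(A) = (2/2) × 2.076 = 2.076 mol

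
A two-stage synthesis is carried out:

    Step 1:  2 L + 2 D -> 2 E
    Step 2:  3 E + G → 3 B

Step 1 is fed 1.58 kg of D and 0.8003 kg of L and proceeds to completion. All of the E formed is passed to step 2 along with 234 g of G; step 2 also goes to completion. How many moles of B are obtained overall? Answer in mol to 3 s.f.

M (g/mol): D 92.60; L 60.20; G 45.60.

13.3 mol

Step 1:
n(D) = 1.580×1000 / 92.60 = 17.06 mol
n(L) = 0.8003×1000 / 60.20 = 13.29 mol
n/ν → D: 8.530, L: 6.645; L is limiting.
n(E) produced = (2/2) × 13.29 = 13.29 mol
Step 2:
n(E) available = 13.29 mol
n(G) = 234.0 / 45.60 = 5.132 mol
n/ν → E: 4.430, G: 5.132; E is limiting.
n(B) = (3/3) × 13.29 = 13.29 mol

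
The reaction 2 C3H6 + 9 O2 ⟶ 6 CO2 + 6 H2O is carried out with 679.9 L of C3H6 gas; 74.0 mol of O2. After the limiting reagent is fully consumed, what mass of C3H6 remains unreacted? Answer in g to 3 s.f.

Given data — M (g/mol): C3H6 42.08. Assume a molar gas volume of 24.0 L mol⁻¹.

n(C3H6) = 679.9 / 24.0 = 28.33 mol
n(O2) = 74.00 mol
n/ν → C3H6: 14.17, O2: 8.222; O2 is limiting.
C3H6 consumed = (2/9) × 74.00 = 16.44 mol
C3H6 remaining = 28.33 − 16.44 = 11.89 mol
mass = 11.89 × 42.08 = 500.3 g

500 g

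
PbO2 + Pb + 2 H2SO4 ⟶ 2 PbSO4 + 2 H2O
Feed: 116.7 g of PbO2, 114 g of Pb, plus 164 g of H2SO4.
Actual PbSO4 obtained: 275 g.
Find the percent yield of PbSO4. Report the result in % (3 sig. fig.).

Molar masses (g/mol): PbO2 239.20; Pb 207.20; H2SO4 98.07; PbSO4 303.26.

n(PbO2) = 116.7 / 239.20 = 0.4879 mol
n(Pb) = 114.0 / 207.20 = 0.5502 mol
n(H2SO4) = 164.0 / 98.07 = 1.672 mol
n/ν for PbO2 = 0.4879/1 = 0.4879
n/ν for Pb = 0.5502/1 = 0.5502
n/ν for H2SO4 = 1.672/2 = 0.8360
Smallest n/ν is PbO2 → limiting reagent.
theoretical n(PbSO4) = (2/1) × 0.4879 = 0.9758 mol → 295.9 g
% yield = 275 / 295.9 × 100 = 92.94 %

92.9 %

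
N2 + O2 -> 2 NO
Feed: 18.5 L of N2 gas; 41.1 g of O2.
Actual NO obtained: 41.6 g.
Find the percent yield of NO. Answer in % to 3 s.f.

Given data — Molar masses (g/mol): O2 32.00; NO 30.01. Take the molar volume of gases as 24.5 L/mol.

91.8 %

n(N2) = 18.50 / 24.5 = 0.7551 mol
n(O2) = 41.10 / 32.00 = 1.284 mol
n/ν for N2 = 0.7551/1 = 0.7551
n/ν for O2 = 1.284/1 = 1.284
Smallest n/ν is N2 → limiting reagent.
theoretical n(NO) = (2/1) × 0.7551 = 1.510 mol → 45.32 g
% yield = 41.6 / 45.32 × 100 = 91.79 %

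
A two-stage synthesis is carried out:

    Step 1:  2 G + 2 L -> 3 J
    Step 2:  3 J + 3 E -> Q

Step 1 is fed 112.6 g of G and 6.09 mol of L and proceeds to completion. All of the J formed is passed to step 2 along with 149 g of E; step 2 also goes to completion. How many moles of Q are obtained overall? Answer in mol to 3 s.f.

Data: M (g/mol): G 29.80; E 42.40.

Step 1:
n(G) = 112.6 / 29.80 = 3.779 mol
n(L) = 6.090 mol
n/ν for G = 3.779/2 = 1.890
n/ν for L = 6.090/2 = 3.045
Smallest n/ν is G → limiting reagent.
n(J) produced = (3/2) × 3.779 = 5.669 mol
Step 2:
n(J) available = 5.669 mol
n(E) = 149.0 / 42.40 = 3.514 mol
n/ν for J = 5.669/3 = 1.890
n/ν for E = 3.514/3 = 1.171
Smallest n/ν is E → limiting reagent.
n(Q) = (1/3) × 3.514 = 1.171 mol

1.17 mol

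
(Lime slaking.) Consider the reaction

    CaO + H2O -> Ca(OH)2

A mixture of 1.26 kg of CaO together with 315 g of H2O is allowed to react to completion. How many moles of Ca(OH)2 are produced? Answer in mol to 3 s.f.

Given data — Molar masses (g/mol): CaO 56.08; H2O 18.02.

17.5 mol

n(CaO) = 1.260×1000 / 56.08 = 22.47 mol
n(H2O) = 315.0 / 18.02 = 17.48 mol
n/ν for CaO = 22.47/1 = 22.47
n/ν for H2O = 17.48/1 = 17.48
Smallest n/ν is H2O → limiting reagent.
n(Ca(OH)2) = (1/1) × 17.48 = 17.48 mol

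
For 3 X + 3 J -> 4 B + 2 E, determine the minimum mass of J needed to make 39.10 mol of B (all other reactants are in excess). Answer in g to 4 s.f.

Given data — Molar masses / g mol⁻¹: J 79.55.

n(B) = 39.10 mol
n(J) = (3/4) × 39.10 = 29.33 mol
mass = 29.33 × 79.55 = 2333 g

2333 g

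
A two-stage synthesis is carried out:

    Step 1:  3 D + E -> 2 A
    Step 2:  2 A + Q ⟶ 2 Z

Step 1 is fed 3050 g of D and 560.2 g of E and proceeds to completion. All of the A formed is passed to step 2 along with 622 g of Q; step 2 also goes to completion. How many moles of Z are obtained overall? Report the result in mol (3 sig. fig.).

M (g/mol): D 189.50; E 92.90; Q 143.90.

8.64 mol

Step 1:
n(D) = 3050 / 189.50 = 16.09 mol
n(E) = 560.2 / 92.90 = 6.030 mol
n/ν → D: 5.363, E: 6.030; D is limiting.
n(A) produced = (2/3) × 16.09 = 10.73 mol
Step 2:
n(A) available = 10.73 mol
n(Q) = 622.0 / 143.90 = 4.322 mol
n/ν → A: 5.365, Q: 4.322; Q is limiting.
n(Z) = (2/1) × 4.322 = 8.644 mol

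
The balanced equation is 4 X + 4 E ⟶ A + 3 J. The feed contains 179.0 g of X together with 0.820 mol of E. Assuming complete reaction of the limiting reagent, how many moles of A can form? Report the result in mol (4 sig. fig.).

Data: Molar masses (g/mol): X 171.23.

0.2050 mol

n(X) = 179.0 / 171.23 = 1.045 mol
n(E) = 0.8200 mol
n/ν → X: 0.2613, E: 0.2050; E is limiting.
n(A) = (1/4) × 0.8200 = 0.2050 mol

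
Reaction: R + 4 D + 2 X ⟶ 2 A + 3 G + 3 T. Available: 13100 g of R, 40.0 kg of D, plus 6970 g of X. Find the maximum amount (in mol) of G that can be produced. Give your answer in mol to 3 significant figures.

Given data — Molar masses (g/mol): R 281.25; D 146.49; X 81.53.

128 mol

n(R) = 13100 / 281.25 = 46.58 mol
n(D) = 40.00×1000 / 146.49 = 273.1 mol
n(X) = 6970 / 81.53 = 85.49 mol
n/ν for R = 46.58/1 = 46.58
n/ν for D = 273.1/4 = 68.28
n/ν for X = 85.49/2 = 42.75
Smallest n/ν is X → limiting reagent.
n(G) = (3/2) × 85.49 = 128.2 mol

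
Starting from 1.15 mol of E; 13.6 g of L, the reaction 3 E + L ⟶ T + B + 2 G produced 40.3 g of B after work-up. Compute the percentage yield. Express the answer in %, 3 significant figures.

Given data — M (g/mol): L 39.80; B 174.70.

67.5 %

n(E) = 1.150 mol
n(L) = 13.60 / 39.80 = 0.3417 mol
n/ν for E = 1.150/3 = 0.3833
n/ν for L = 0.3417/1 = 0.3417
Smallest n/ν is L → limiting reagent.
theoretical n(B) = (1/1) × 0.3417 = 0.3417 mol → 59.69 g
% yield = 40.3 / 59.69 × 100 = 67.52 %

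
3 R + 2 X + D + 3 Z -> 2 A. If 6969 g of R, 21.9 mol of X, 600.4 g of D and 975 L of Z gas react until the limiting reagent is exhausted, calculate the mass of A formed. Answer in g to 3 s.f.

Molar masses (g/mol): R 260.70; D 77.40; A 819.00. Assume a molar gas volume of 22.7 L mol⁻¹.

n(R) = 6969 / 260.70 = 26.73 mol
n(X) = 21.90 mol
n(D) = 600.4 / 77.40 = 7.757 mol
n(Z) = 975.0 / 22.7 = 42.95 mol
n/ν for R = 26.73/3 = 8.910
n/ν for X = 21.90/2 = 10.95
n/ν for D = 7.757/1 = 7.757
n/ν for Z = 42.95/3 = 14.32
Smallest n/ν is D → limiting reagent.
n(A) = (2/1) × 7.757 = 15.51 mol
mass = 15.51 × 819.00 = 12700 g

12700 g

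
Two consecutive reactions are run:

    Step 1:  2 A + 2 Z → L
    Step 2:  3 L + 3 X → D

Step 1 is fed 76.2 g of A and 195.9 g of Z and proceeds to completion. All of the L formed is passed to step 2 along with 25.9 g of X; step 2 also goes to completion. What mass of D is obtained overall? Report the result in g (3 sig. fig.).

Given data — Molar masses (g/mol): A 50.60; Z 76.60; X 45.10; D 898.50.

172 g

Step 1:
n(A) = 76.20 / 50.60 = 1.506 mol
n(Z) = 195.9 / 76.60 = 2.557 mol
n/ν for A = 1.506/2 = 0.7530
n/ν for Z = 2.557/2 = 1.279
Smallest n/ν is A → limiting reagent.
n(L) produced = (1/2) × 1.506 = 0.7530 mol
Step 2:
n(L) available = 0.7530 mol
n(X) = 25.90 / 45.10 = 0.5743 mol
n/ν for L = 0.7530/3 = 0.2510
n/ν for X = 0.5743/3 = 0.1914
Smallest n/ν is X → limiting reagent.
n(D) = (1/3) × 0.5743 = 0.1914 mol
mass = 0.1914 × 898.50 = 172.0 g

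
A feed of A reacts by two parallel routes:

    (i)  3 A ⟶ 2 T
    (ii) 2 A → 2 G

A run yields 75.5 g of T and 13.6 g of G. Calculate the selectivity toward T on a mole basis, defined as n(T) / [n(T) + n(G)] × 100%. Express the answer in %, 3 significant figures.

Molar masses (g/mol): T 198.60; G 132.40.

78.7 %

n(T) = 75.5 / 198.60 = 0.3802 mol
n(G) = 13.6 / 132.40 = 0.1027 mol
selectivity = 0.3802/(0.3802+0.1027) × 100 = 78.73 %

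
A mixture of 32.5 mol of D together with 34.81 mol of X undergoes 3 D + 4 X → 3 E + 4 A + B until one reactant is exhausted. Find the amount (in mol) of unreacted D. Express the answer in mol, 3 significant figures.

n(D) = 32.50 mol
n(X) = 34.81 mol
n/ν for D = 32.50/3 = 10.83
n/ν for X = 34.81/4 = 8.703
Smallest n/ν is X → limiting reagent.
D consumed = (3/4) × 34.81 = 26.11 mol
D remaining = 32.50 − 26.11 = 6.390 mol

6.39 mol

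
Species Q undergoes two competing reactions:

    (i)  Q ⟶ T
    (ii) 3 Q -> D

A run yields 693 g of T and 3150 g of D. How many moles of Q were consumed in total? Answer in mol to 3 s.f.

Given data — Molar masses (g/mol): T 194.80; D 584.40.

19.7 mol

n(T) = 693 / 194.80 = 3.557 mol
n(D) = 3150 / 584.40 = 5.390 mol
n(Q) via (i) = (1/1)×3.557 = 3.557 mol
n(Q) via (ii) = (3/1)×5.390 = 16.17 mol
total n(Q) = 3.557 + 16.17 = 19.73 mol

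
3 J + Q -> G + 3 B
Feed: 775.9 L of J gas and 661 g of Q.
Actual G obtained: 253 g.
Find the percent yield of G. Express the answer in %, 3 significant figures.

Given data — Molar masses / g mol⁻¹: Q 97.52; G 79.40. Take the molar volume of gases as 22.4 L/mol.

47.0 %

n(J) = 775.9 / 22.4 = 34.64 mol
n(Q) = 661.0 / 97.52 = 6.778 mol
n/ν for J = 34.64/3 = 11.55
n/ν for Q = 6.778/1 = 6.778
Smallest n/ν is Q → limiting reagent.
theoretical n(G) = (1/1) × 6.778 = 6.778 mol → 538.2 g
% yield = 253 / 538.2 × 100 = 47.01 %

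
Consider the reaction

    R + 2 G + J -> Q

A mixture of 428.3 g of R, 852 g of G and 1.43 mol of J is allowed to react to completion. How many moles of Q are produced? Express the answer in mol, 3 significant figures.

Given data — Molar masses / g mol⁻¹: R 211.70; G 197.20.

n(R) = 428.3 / 211.70 = 2.023 mol
n(G) = 852.0 / 197.20 = 4.320 mol
n(J) = 1.430 mol
n/ν for R = 2.023/1 = 2.023
n/ν for G = 4.320/2 = 2.160
n/ν for J = 1.430/1 = 1.430
Smallest n/ν is J → limiting reagent.
n(Q) = (1/1) × 1.430 = 1.430 mol

1.43 mol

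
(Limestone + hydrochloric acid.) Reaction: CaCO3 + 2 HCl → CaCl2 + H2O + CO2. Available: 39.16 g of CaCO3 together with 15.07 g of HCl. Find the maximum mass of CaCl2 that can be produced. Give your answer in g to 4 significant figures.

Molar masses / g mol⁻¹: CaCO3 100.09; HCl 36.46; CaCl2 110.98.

22.94 g

n(CaCO3) = 39.16 / 100.09 = 0.3912 mol
n(HCl) = 15.07 / 36.46 = 0.4133 mol
n/ν for CaCO3 = 0.3912/1 = 0.3912
n/ν for HCl = 0.4133/2 = 0.2067
Smallest n/ν is HCl → limiting reagent.
n(CaCl2) = (1/2) × 0.4133 = 0.2067 mol
mass = 0.2067 × 110.98 = 22.94 g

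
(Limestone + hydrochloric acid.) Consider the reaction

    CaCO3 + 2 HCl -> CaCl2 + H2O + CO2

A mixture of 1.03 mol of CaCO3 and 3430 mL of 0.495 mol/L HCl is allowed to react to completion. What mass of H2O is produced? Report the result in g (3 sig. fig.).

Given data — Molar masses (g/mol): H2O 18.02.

15.3 g

n(CaCO3) = 1.030 mol
n(HCl) = 0.495 × 3430/1000 = 1.698 mol
n/ν for CaCO3 = 1.030/1 = 1.030
n/ν for HCl = 1.698/2 = 0.8490
Smallest n/ν is HCl → limiting reagent.
n(H2O) = (1/2) × 1.698 = 0.8490 mol
mass = 0.8490 × 18.02 = 15.30 g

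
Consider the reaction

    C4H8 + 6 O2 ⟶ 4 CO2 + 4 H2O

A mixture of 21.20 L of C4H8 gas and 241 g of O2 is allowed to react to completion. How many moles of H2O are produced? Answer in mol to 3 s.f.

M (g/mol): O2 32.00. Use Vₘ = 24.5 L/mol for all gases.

n(C4H8) = 21.20 / 24.5 = 0.8653 mol
n(O2) = 241.0 / 32.00 = 7.531 mol
n/ν for C4H8 = 0.8653/1 = 0.8653
n/ν for O2 = 7.531/6 = 1.255
Smallest n/ν is C4H8 → limiting reagent.
n(H2O) = (4/1) × 0.8653 = 3.461 mol

3.46 mol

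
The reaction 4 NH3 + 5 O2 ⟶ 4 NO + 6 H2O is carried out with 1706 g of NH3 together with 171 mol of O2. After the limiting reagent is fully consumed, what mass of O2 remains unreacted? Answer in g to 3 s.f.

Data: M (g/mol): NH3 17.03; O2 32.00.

n(NH3) = 1706 / 17.03 = 100.2 mol
n(O2) = 171.0 mol
n/ν → NH3: 25.05, O2: 34.20; NH3 is limiting.
O2 consumed = (5/4) × 100.2 = 125.3 mol
O2 remaining = 171.0 − 125.3 = 45.70 mol
mass = 45.70 × 32.00 = 1462 g

1460 g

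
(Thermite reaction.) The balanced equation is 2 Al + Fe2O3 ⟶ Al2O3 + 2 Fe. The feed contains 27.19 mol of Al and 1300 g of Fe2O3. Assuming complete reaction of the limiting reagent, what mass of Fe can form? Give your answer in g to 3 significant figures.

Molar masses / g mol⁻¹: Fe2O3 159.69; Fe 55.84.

n(Al) = 27.19 mol
n(Fe2O3) = 1300 / 159.69 = 8.141 mol
n/ν for Al = 27.19/2 = 13.60
n/ν for Fe2O3 = 8.141/1 = 8.141
Smallest n/ν is Fe2O3 → limiting reagent.
n(Fe) = (2/1) × 8.141 = 16.28 mol
mass = 16.28 × 55.84 = 909.1 g

909 g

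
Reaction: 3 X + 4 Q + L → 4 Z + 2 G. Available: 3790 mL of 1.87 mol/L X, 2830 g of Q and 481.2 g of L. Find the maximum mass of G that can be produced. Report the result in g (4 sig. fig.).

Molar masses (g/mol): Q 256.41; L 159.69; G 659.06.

n(X) = 1.87 × 3790/1000 = 7.087 mol
n(Q) = 2830 / 256.41 = 11.04 mol
n(L) = 481.2 / 159.69 = 3.013 mol
n/ν for X = 7.087/3 = 2.362
n/ν for Q = 11.04/4 = 2.760
n/ν for L = 3.013/1 = 3.013
Smallest n/ν is X → limiting reagent.
n(G) = (2/3) × 7.087 = 4.725 mol
mass = 4.725 × 659.06 = 3114 g

3114 g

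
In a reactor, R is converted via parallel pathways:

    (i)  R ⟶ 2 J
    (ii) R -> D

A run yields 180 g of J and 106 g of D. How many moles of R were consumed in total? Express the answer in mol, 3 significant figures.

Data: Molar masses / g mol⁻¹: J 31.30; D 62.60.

4.57 mol

n(J) = 180 / 31.30 = 5.751 mol
n(D) = 106 / 62.60 = 1.693 mol
n(R) via (i) = (1/2)×5.751 = 2.876 mol
n(R) via (ii) = (1/1)×1.693 = 1.693 mol
total n(R) = 2.876 + 1.693 = 4.569 mol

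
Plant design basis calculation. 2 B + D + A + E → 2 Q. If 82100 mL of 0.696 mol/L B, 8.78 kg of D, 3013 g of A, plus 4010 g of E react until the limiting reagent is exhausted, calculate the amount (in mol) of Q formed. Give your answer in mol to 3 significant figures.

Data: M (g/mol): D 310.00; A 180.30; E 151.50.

n(B) = 0.696 × 82100/1000 = 57.14 mol
n(D) = 8.780×1000 / 310.00 = 28.32 mol
n(A) = 3013 / 180.30 = 16.71 mol
n(E) = 4010 / 151.50 = 26.47 mol
n/ν for B = 57.14/2 = 28.57
n/ν for D = 28.32/1 = 28.32
n/ν for A = 16.71/1 = 16.71
n/ν for E = 26.47/1 = 26.47
Smallest n/ν is A → limiting reagent.
n(Q) = (2/1) × 16.71 = 33.42 mol

33.4 mol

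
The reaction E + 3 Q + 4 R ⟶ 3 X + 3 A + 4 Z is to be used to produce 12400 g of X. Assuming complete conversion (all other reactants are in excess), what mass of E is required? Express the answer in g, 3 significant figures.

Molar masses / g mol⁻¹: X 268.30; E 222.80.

3430 g

n(X) = 12400 / 268.30 = 46.22 mol
n(E) = (1/3) × 46.22 = 15.41 mol
mass = 15.41 × 222.80 = 3433 g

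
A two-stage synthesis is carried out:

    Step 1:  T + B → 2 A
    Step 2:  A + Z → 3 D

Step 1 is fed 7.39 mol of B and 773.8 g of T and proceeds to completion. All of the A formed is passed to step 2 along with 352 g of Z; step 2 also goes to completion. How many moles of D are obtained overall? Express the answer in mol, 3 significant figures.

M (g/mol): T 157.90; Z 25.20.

Step 1:
n(B) = 7.390 mol
n(T) = 773.8 / 157.90 = 4.901 mol
n/ν for B = 7.390/1 = 7.390
n/ν for T = 4.901/1 = 4.901
Smallest n/ν is T → limiting reagent.
n(A) produced = (2/1) × 4.901 = 9.802 mol
Step 2:
n(A) available = 9.802 mol
n(Z) = 352.0 / 25.20 = 13.97 mol
n/ν for A = 9.802/1 = 9.802
n/ν for Z = 13.97/1 = 13.97
Smallest n/ν is A → limiting reagent.
n(D) = (3/1) × 9.802 = 29.41 mol

29.4 mol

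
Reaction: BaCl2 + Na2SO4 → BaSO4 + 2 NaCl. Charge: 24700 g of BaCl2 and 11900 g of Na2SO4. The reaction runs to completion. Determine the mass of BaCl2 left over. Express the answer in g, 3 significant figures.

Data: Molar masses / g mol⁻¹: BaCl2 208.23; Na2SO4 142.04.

7250 g

n(BaCl2) = 24700 / 208.23 = 118.6 mol
n(Na2SO4) = 11900 / 142.04 = 83.78 mol
n/ν → BaCl2: 118.6, Na2SO4: 83.78; Na2SO4 is limiting.
BaCl2 consumed = (1/1) × 83.78 = 83.78 mol
BaCl2 remaining = 118.6 − 83.78 = 34.82 mol
mass = 34.82 × 208.23 = 7251 g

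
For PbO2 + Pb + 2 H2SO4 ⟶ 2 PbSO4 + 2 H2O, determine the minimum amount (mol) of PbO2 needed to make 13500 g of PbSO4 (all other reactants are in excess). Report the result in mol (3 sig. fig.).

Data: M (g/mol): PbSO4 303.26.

22.3 mol

n(PbSO4) = 13500 / 303.26 = 44.52 mol
n(PbO2) = (1/2) × 44.52 = 22.26 mol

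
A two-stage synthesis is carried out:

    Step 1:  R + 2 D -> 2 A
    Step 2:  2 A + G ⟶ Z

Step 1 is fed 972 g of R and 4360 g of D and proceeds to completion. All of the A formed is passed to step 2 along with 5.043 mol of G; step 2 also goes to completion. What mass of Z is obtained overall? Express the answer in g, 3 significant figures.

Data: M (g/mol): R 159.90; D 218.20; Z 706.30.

Step 1:
n(R) = 972.0 / 159.90 = 6.079 mol
n(D) = 4360 / 218.20 = 19.98 mol
n/ν for R = 6.079/1 = 6.079
n/ν for D = 19.98/2 = 9.990
Smallest n/ν is R → limiting reagent.
n(A) produced = (2/1) × 6.079 = 12.16 mol
Step 2:
n(A) available = 12.16 mol
n(G) = 5.043 mol
n/ν for A = 12.16/2 = 6.080
n/ν for G = 5.043/1 = 5.043
Smallest n/ν is G → limiting reagent.
n(Z) = (1/1) × 5.043 = 5.043 mol
mass = 5.043 × 706.30 = 3562 g

3560 g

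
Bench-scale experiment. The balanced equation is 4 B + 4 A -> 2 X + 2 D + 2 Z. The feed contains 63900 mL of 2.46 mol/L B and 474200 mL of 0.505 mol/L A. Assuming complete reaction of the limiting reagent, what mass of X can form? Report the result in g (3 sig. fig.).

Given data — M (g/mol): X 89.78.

n(B) = 2.46 × 63900/1000 = 157.2 mol
n(A) = 0.505 × 474200/1000 = 239.5 mol
n/ν → B: 39.30, A: 59.88; B is limiting.
n(X) = (2/4) × 157.2 = 78.60 mol
mass = 78.60 × 89.78 = 7057 g

7060 g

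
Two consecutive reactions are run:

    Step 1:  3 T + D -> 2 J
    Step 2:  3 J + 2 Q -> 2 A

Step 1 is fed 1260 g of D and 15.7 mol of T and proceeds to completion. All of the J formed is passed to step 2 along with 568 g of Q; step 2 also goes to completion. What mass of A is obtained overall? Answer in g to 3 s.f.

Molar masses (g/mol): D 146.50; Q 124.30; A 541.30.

2470 g

Step 1:
n(D) = 1260 / 146.50 = 8.601 mol
n(T) = 15.70 mol
n/ν for D = 8.601/1 = 8.601
n/ν for T = 15.70/3 = 5.233
Smallest n/ν is T → limiting reagent.
n(J) produced = (2/3) × 15.70 = 10.47 mol
Step 2:
n(J) available = 10.47 mol
n(Q) = 568.0 / 124.30 = 4.570 mol
n/ν for J = 10.47/3 = 3.490
n/ν for Q = 4.570/2 = 2.285
Smallest n/ν is Q → limiting reagent.
n(A) = (2/2) × 4.570 = 4.570 mol
mass = 4.570 × 541.30 = 2474 g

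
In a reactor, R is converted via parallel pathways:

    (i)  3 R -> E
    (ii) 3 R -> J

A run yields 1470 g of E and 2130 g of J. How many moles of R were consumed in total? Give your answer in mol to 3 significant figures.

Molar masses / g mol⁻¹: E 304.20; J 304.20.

n(E) = 1470 / 304.20 = 4.832 mol
n(J) = 2130 / 304.20 = 7.002 mol
n(R) via (i) = (3/1)×4.832 = 14.50 mol
n(R) via (ii) = (3/1)×7.002 = 21.01 mol
total n(R) = 14.50 + 21.01 = 35.51 mol

35.5 mol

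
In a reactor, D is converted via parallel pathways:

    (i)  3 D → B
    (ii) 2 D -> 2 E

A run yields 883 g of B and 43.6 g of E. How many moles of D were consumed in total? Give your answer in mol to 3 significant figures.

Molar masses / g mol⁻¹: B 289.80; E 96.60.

9.59 mol

n(B) = 883 / 289.80 = 3.047 mol
n(E) = 43.6 / 96.60 = 0.4513 mol
n(D) via (i) = (3/1)×3.047 = 9.141 mol
n(D) via (ii) = (2/2)×0.4513 = 0.4513 mol
total n(D) = 9.141 + 0.4513 = 9.592 mol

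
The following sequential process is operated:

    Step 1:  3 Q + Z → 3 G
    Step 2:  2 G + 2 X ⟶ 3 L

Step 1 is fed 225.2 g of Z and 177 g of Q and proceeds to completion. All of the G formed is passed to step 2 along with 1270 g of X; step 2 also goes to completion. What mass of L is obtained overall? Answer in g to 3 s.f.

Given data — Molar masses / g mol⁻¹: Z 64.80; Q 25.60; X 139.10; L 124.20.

1290 g

Step 1:
n(Z) = 225.2 / 64.80 = 3.475 mol
n(Q) = 177.0 / 25.60 = 6.914 mol
n/ν for Z = 3.475/1 = 3.475
n/ν for Q = 6.914/3 = 2.305
Smallest n/ν is Q → limiting reagent.
n(G) produced = (3/3) × 6.914 = 6.914 mol
Step 2:
n(G) available = 6.914 mol
n(X) = 1270 / 139.10 = 9.130 mol
n/ν for G = 6.914/2 = 3.457
n/ν for X = 9.130/2 = 4.565
Smallest n/ν is G → limiting reagent.
n(L) = (3/2) × 6.914 = 10.37 mol
mass = 10.37 × 124.20 = 1288 g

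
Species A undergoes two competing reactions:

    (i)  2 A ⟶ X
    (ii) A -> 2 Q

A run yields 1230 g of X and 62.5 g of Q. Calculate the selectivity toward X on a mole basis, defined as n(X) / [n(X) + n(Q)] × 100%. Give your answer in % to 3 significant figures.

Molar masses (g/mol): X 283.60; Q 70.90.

83.1 %

n(X) = 1230 / 283.60 = 4.337 mol
n(Q) = 62.5 / 70.90 = 0.8815 mol
selectivity = 4.337/(4.337+0.8815) × 100 = 83.11 %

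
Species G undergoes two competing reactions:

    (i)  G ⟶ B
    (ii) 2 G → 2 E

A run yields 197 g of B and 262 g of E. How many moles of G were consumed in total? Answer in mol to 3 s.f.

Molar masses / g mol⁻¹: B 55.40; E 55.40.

8.29 mol

n(B) = 197 / 55.40 = 3.556 mol
n(E) = 262 / 55.40 = 4.729 mol
n(G) via (i) = (1/1)×3.556 = 3.556 mol
n(G) via (ii) = (2/2)×4.729 = 4.729 mol
total n(G) = 3.556 + 4.729 = 8.285 mol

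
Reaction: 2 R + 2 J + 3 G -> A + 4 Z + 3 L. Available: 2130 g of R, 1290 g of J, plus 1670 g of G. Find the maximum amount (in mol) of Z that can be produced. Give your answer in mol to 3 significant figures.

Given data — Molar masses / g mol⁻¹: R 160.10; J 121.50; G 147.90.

n(R) = 2130 / 160.10 = 13.30 mol
n(J) = 1290 / 121.50 = 10.62 mol
n(G) = 1670 / 147.90 = 11.29 mol
n/ν → R: 6.650, J: 5.310, G: 3.763; G is limiting.
n(Z) = (4/3) × 11.29 = 15.05 mol

15.1 mol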